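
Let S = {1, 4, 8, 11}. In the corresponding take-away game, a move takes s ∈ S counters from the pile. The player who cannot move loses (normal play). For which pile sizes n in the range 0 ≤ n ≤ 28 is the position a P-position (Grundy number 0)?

0, 2, 5, 7, 12, 14, 17, 19, 24, 26

n :  0  1  2  3  4  5  6  7  8  9 10 11 12 13 14 15 16 17 18 19 20 21 22 23 24 25 26 27 28
G :  0  1  0  1  2  0  1  0  1  2  3  2  0  1  0  1  2  0  1  0  1  2  3  2  0  1  0  1  2
P-positions are exactly the n with G(n) = 0.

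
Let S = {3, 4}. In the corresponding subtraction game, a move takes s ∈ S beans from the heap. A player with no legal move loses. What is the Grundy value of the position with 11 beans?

1

G(0) = 0
G(1) = mex{} = 0
G(2) = mex{} = 0
G(3) = mex{0} = 1
G(4) = mex{0,0} = 1
G(5) = mex{0,0} = 1
G(6) = mex{1,0} = 2
G(7) = mex{1,1} = 0
G(8) = mex{1,1} = 0
G(9) = mex{2,1} = 0
G(10) = mex{0,2} = 1
G(11) = mex{0,0} = 1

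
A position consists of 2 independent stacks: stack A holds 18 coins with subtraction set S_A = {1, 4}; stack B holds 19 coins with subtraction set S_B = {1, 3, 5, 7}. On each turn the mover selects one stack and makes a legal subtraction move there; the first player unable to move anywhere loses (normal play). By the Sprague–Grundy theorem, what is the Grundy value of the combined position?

Stack A, S = {1, 4}:
G(0) = 0
G(1) = mex{0} = 1
G(2) = mex{1} = 0
G(3) = mex{0} = 1
G(4) = mex{1,0} = 2
G(5) = mex{2,1} = 0
G(6) = mex{0,0} = 1
G(7) = mex{1,1} = 0
G(8) = mex{0,2} = 1
G(9) = mex{1,0} = 2
G(10) = mex{2,1} = 0
G(11) = mex{0,0} = 1
G(12) = mex{1,1} = 0
G(13) = mex{0,2} = 1
G(14) = mex{1,0} = 2
G(15) = mex{2,1} = 0
G(16) = mex{0,0} = 1
G(17) = mex{1,1} = 0
G(18) = mex{0,2} = 1
G_A(18) = 1.
Stack B, S = {1, 3, 5, 7}:
n :  0  1  2  3  4  5  6  7  8  9 10 11 12 13 14 15 16 17 18 19
G :  0  1  0  1  0  1  0  1  0  1  0  1  0  1  0  1  0  1  0  1
G_B(19) = 1.
Combined Grundy value = 1 ⊕ 1 = 0.

0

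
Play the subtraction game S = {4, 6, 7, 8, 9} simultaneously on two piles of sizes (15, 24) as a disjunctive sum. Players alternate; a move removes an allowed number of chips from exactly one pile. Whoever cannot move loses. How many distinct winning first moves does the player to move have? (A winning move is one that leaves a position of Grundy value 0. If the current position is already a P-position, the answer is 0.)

5

All piles use S = {4, 6, 7, 8, 9}:
n :  0  1  2  3  4  5  6  7  8  9 10 11 12 13 14 15 16 17 18 19 20 21 22 23 24
G :  0  0  0  0  1  1  1  1  2  2  2  2  3  0  0  0  0  1  1  1  1  2  2  2  2
Pile A: G(15) = 0.
Pile B: G(24) = 2.
Combined Grundy value = 0 ⊕ 2 = 2.
A winning move leaves total XOR = 0, i.e. changes one component's Grundy value g to g ⊕ X where X is the current total.
Pile A: need g' = 0⊕2 = 2. Options: 15−4→G=2, 15−6→G=2, 15−7→G=2, 15−8→G=1, 15−9→G=1. Hits: 3.
Pile B: need g' = 2⊕2 = 0. Options: 24−4→G=1, 24−6→G=1, 24−7→G=1, 24−8→G=0, 24−9→G=0. Hits: 2.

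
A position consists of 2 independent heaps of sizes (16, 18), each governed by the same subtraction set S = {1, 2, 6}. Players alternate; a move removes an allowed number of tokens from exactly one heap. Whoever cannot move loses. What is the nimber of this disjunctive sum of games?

All heaps use S = {1, 2, 6}:
G(0) = 0
G(1) = mex{0} = 1
G(2) = mex{1,0} = 2
G(3) = mex{2,1} = 0
G(4) = mex{0,2} = 1
G(5) = mex{1,0} = 2
G(6) = mex{2,1,0} = 3
G(7) = mex{3,2,1} = 0
G(8) = mex{0,3,2} = 1
G(9) = mex{1,0,0} = 2
G(10) = mex{2,1,1} = 0
G(11) = mex{0,2,2} = 1
G(12) = mex{1,0,3} = 2
G(13) = mex{2,1,0} = 3
G(14) = mex{3,2,1} = 0
G(15) = mex{0,3,2} = 1
G(16) = mex{1,0,0} = 2
G(17) = mex{2,1,1} = 0
G(18) = mex{0,2,2} = 1
Heap A: G(16) = 2.
Heap B: G(18) = 1.
Combined Grundy value = 2 ⊕ 1 = 3.

3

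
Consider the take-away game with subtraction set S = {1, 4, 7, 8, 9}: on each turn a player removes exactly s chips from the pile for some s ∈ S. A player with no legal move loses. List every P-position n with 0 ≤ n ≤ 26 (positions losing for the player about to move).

0, 2, 5, 15, 17, 20

n :  0  1  2  3  4  5  6  7  8  9 10 11 12 13 14 15 16 17 18 19 20 21 22 23 24 25 26
G :  0  1  0  1  2  0  1  2  3  2  3  4  5  3  4  0  1  0  1  2  0  1  2  3  2  3  4
P-positions are exactly the n with G(n) = 0.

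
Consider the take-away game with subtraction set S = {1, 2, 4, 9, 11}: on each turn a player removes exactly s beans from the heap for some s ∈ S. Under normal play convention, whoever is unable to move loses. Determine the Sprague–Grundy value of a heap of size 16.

0

G(0) = 0
G(1) = mex{0} = 1
G(2) = mex{1,0} = 2
G(3) = mex{2,1} = 0
G(4) = mex{0,2,0} = 1
G(5) = mex{1,0,1} = 2
G(6) = mex{2,1,2} = 0
G(7) = mex{0,2,0} = 1
G(8) = mex{1,0,1} = 2
G(9) = mex{2,1,2,0} = 3
G(10) = mex{3,2,0,1} = 4
G(11) = mex{4,3,1,2,0} = 5
G(12) = mex{5,4,2,0,1} = 3
G(13) = mex{3,5,3,1,2} = 0
G(14) = mex{0,3,4,2,0} = 1
G(15) = mex{1,0,5,0,1} = 2
G(16) = mex{2,1,3,1,2} = 0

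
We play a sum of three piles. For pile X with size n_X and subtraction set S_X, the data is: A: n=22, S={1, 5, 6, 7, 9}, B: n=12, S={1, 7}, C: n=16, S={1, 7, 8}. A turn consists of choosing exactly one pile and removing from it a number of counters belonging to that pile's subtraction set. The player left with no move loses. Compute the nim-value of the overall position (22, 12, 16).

Pile A, S = {1, 5, 6, 7, 9}:
n :  0  1  2  3  4  5  6  7  8  9 10 11 12 13 14 15 16 17 18 19 20 21 22
G :  0  1  0  1  0  1  2  3  2  3  2  3  0  1  0  1  0  1  2  3  2  3  2
G_A(22) = 2.
Pile B, S = {1, 7}:
G(0) = 0
G(1) = mex{0} = 1
G(2) = mex{1} = 0
G(3) = mex{0} = 1
G(4) = mex{1} = 0
G(5) = mex{0} = 1
G(6) = mex{1} = 0
G(7) = mex{0,0} = 1
G(8) = mex{1,1} = 0
G(9) = mex{0,0} = 1
G(10) = mex{1,1} = 0
G(11) = mex{0,0} = 1
G(12) = mex{1,1} = 0
G_B(12) = 0.
Pile C, S = {1, 7, 8}:
n :  0  1  2  3  4  5  6  7  8  9 10 11 12 13 14 15 16
G :  0  1  0  1  0  1  0  1  2  3  2  3  2  3  2  0  1
G_C(16) = 1.
Combined Grundy value = 2 ⊕ 0 ⊕ 1 = 3.

3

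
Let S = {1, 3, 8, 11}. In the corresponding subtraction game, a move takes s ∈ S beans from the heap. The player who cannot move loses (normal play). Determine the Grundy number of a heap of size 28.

G(0) = 0
G(1) = mex{0} = 1
G(2) = mex{1} = 0
G(3) = mex{0,0} = 1
G(4) = mex{1,1} = 0
G(5) = mex{0,0} = 1
G(6) = mex{1,1} = 0
G(7) = mex{0,0} = 1
G(8) = mex{1,1,0} = 2
G(9) = mex{2,0,1} = 3
G(10) = mex{3,1,0} = 2
G(11) = mex{2,2,1,0} = 3
G(12) = mex{3,3,0,1} = 2
G(13) = mex{2,2,1,0} = 3
G(14) = mex{3,3,0,1} = 2
G(15) = mex{2,2,1,0} = 3
G(16) = mex{3,3,2,1} = 0
G(17) = mex{0,2,3,0} = 1
G(18) = mex{1,3,2,1} = 0
G(19) = mex{0,0,3,2} = 1
G(20) = mex{1,1,2,3} = 0
G(21) = mex{0,0,3,2} = 1
G(22) = mex{1,1,2,3} = 0
G(23) = mex{0,0,3,2} = 1
G(24) = mex{1,1,0,3} = 2
G(25) = mex{2,0,1,2} = 3
G(26) = mex{3,1,0,3} = 2
G(27) = mex{2,2,1,0} = 3
G(28) = mex{3,3,0,1} = 2

2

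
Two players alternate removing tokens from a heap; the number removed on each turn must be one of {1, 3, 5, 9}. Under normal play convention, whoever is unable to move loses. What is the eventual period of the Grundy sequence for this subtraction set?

G(0) = 0
G(1) = mex{0} = 1
G(2) = mex{1} = 0
G(3) = mex{0,0} = 1
G(4) = mex{1,1} = 0
G(5) = mex{0,0,0} = 1
G(6) = mex{1,1,1} = 0
G(7) = mex{0,0,0} = 1
G(8) = mex{1,1,1} = 0
G(9) = mex{0,0,0,0} = 1
G(10) = mex{1,1,1,1} = 0
G(11) = mex{0,0,0,0} = 1
G(12) = mex{1,1,1,1} = 0
G(13) = mex{0,0,0,0} = 1
G(14) = mex{1,1,1,1} = 0
G(n+2) = G(n) holds for n = 0,…,8 (a full window of length max(S) = 9), so the sequence is purely periodic with period 2.

2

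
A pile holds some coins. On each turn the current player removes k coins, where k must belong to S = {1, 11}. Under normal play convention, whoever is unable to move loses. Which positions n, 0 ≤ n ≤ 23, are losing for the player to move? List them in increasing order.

n :  0  1  2  3  4  5  6  7  8  9 10 11 12 13 14 15 16 17 18 19 20 21 22 23
G :  0  1  0  1  0  1  0  1  0  1  0  1  0  1  0  1  0  1  0  1  0  1  0  1
P-positions are exactly the n with G(n) = 0.

0, 2, 4, 6, 8, 10, 12, 14, 16, 18, 20, 22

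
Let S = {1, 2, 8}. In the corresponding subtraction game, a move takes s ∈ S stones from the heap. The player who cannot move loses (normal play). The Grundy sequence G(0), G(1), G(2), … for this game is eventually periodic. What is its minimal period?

n :  0  1  2  3  4  5  6  7  8  9 10 11 12 13 14
G :  0  1  2  0  1  2  0  1  2  0  1  2  0  1  2
G(n+3) = G(n) holds for n = 0,…,7 (a full window of length max(S) = 8), so the sequence is purely periodic with period 3.

3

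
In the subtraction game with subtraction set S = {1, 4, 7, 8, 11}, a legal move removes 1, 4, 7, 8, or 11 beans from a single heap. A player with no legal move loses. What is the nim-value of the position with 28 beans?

n :  0  1  2  3  4  5  6  7  8  9 10 11 12 13 14 15 16 17 18 19 20 21 22 23 24 25 26 27 28
G :  0  1  0  1  2  0  1  2  3  2  3  4  5  3  0  1  4  0  1  0  1  2  3  2  5  3  2  3  4

4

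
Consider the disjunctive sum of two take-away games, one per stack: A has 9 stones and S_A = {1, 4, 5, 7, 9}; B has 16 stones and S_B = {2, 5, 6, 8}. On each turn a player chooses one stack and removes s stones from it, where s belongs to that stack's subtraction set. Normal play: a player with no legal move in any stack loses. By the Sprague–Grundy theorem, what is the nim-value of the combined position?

Stack A, S = {1, 4, 5, 7, 9}:
G(0) = 0
G(1) = mex{0} = 1
G(2) = mex{1} = 0
G(3) = mex{0} = 1
G(4) = mex{1,0} = 2
G(5) = mex{2,1,0} = 3
G(6) = mex{3,0,1} = 2
G(7) = mex{2,1,0,0} = 3
G(8) = mex{3,2,1,1} = 0
G(9) = mex{0,3,2,0,0} = 1
G_A(9) = 1.
Stack B, S = {2, 5, 6, 8}:
n :  0  1  2  3  4  5  6  7  8  9 10 11 12 13 14 15 16
G :  0  0  1  1  0  2  1  3  2  2  3  0  2  1  0  0  1
G_B(16) = 1.
Combined Grundy value = 1 ⊕ 1 = 0.

0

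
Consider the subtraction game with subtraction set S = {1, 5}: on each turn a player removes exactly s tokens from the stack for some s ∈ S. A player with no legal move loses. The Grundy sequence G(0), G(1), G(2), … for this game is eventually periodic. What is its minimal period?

G(0) = 0
G(1) = mex{0} = 1
G(2) = mex{1} = 0
G(3) = mex{0} = 1
G(4) = mex{1} = 0
G(5) = mex{0,0} = 1
G(6) = mex{1,1} = 0
G(7) = mex{0,0} = 1
G(8) = mex{1,1} = 0
G(9) = mex{0,0} = 1
G(10) = mex{1,1} = 0
G(11) = mex{0,0} = 1
G(12) = mex{1,1} = 0
G(13) = mex{0,0} = 1
G(14) = mex{1,1} = 0
G(n+2) = G(n) holds for n = 0,…,4 (a full window of length max(S) = 5), so the sequence is purely periodic with period 2.

2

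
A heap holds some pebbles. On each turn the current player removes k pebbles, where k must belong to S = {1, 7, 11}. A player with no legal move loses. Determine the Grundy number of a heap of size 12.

0

n :  0  1  2  3  4  5  6  7  8  9 10 11 12
G :  0  1  0  1  0  1  0  1  0  1  0  1  0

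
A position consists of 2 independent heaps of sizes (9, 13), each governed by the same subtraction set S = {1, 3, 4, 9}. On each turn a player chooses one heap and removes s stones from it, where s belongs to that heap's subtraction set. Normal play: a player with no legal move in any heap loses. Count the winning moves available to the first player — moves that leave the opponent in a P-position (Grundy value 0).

All heaps use S = {1, 3, 4, 9}:
n :  0  1  2  3  4  5  6  7  8  9 10 11 12 13
G :  0  1  0  1  2  3  2  0  1  4  3  2  0  1
Heap A: G(9) = 4.
Heap B: G(13) = 1.
Combined Grundy value = 4 ⊕ 1 = 5.
A winning move leaves total XOR = 0, i.e. changes one component's Grundy value g to g ⊕ X where X is the current total.
Heap A: need g' = 4⊕5 = 1. Options: 9−1→G=1, 9−3→G=2, 9−4→G=3, 9−9→G=0. Hits: 1.
Heap B: need g' = 1⊕5 = 4. Options: 13−1→G=0, 13−3→G=3, 13−4→G=4, 13−9→G=2. Hits: 1.

2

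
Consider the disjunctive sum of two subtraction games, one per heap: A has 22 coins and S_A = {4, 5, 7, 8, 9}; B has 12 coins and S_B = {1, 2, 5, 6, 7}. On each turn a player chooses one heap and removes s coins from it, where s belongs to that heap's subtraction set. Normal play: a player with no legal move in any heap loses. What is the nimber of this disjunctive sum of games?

Heap A, S = {4, 5, 7, 8, 9}:
G(0) = 0
G(1) = mex{} = 0
G(2) = mex{} = 0
G(3) = mex{} = 0
G(4) = mex{0} = 1
G(5) = mex{0,0} = 1
G(6) = mex{0,0} = 1
G(7) = mex{0,0,0} = 1
G(8) = mex{1,0,0,0} = 2
G(9) = mex{1,1,0,0,0} = 2
G(10) = mex{1,1,0,0,0} = 2
G(11) = mex{1,1,1,0,0} = 2
G(12) = mex{2,1,1,1,0} = 3
G(13) = mex{2,2,1,1,1} = 0
G(14) = mex{2,2,1,1,1} = 0
G(15) = mex{2,2,2,1,1} = 0
G(16) = mex{3,2,2,2,1} = 0
G(17) = mex{0,3,2,2,2} = 1
G(18) = mex{0,0,2,2,2} = 1
G(19) = mex{0,0,3,2,2} = 1
G(20) = mex{0,0,0,3,2} = 1
G(21) = mex{1,0,0,0,3} = 2
G(22) = mex{1,1,0,0,0} = 2
G_A(22) = 2.
Heap B, S = {1, 2, 5, 6, 7}:
n :  0  1  2  3  4  5  6  7  8  9 10 11 12
G :  0  1  2  0  1  2  3  4  5  3  4  0  1
G_B(12) = 1.
Combined Grundy value = 2 ⊕ 1 = 3.

3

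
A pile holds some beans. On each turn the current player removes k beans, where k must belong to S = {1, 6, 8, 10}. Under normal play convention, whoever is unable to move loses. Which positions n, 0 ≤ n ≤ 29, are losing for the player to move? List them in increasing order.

n :  0  1  2  3  4  5  6  7  8  9 10 11 12 13 14 15 16 17 18 19 20 21 22 23 24 25 26 27 28 29
G :  0  1  0  1  0  1  2  0  1  0  1  0  1  2  3  2  0  1  0  1  0  1  2  0  1  0  1  0  1  2
P-positions are exactly the n with G(n) = 0.

0, 2, 4, 7, 9, 11, 16, 18, 20, 23, 25, 27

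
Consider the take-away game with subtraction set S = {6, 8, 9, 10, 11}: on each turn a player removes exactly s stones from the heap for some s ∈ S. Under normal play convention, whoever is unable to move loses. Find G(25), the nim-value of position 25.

n :  0  1  2  3  4  5  6  7  8  9 10 11 12 13 14 15 16 17 18 19 20 21 22 23 24 25
G :  0  0  0  0  0  0  1  1  1  1  1  1  2  2  2  2  2  0  0  0  0  0  0  1  1  1

1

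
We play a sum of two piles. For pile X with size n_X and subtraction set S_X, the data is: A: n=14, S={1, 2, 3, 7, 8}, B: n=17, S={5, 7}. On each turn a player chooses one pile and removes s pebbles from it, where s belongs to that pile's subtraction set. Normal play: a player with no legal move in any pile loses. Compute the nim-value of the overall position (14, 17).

Pile A, S = {1, 2, 3, 7, 8}:
G(0) = 0
G(1) = mex{0} = 1
G(2) = mex{1,0} = 2
G(3) = mex{2,1,0} = 3
G(4) = mex{3,2,1} = 0
G(5) = mex{0,3,2} = 1
G(6) = mex{1,0,3} = 2
G(7) = mex{2,1,0,0} = 3
G(8) = mex{3,2,1,1,0} = 4
G(9) = mex{4,3,2,2,1} = 0
G(10) = mex{0,4,3,3,2} = 1
G(11) = mex{1,0,4,0,3} = 2
G(12) = mex{2,1,0,1,0} = 3
G(13) = mex{3,2,1,2,1} = 0
G(14) = mex{0,3,2,3,2} = 1
G_A(14) = 1.
Pile B, S = {5, 7}:
n :  0  1  2  3  4  5  6  7  8  9 10 11 12 13 14 15 16 17
G :  0  0  0  0  0  1  1  1  1  1  2  2  0  0  0  0  0  1
G_B(17) = 1.
Combined Grundy value = 1 ⊕ 1 = 0.

0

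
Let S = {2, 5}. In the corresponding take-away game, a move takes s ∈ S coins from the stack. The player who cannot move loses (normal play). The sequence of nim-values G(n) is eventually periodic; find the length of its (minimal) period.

7

G(0) = 0
G(1) = mex{} = 0
G(2) = mex{0} = 1
G(3) = mex{0} = 1
G(4) = mex{1} = 0
G(5) = mex{1,0} = 2
G(6) = mex{0,0} = 1
G(7) = mex{2,1} = 0
G(8) = mex{1,1} = 0
G(9) = mex{0,0} = 1
G(10) = mex{0,2} = 1
G(11) = mex{1,1} = 0
G(12) = mex{1,0} = 2
G(13) = mex{0,0} = 1
G(14) = mex{2,1} = 0
G(15) = mex{1,1} = 0
G(n+7) = G(n) holds for n = 0,…,4 (a full window of length max(S) = 5), so the sequence is purely periodic with period 7.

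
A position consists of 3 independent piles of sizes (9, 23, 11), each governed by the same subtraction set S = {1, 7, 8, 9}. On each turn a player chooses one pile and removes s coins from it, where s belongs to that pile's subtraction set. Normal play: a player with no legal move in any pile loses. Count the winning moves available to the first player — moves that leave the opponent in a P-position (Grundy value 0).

4

All piles use S = {1, 7, 8, 9}:
G(0) = 0
G(1) = mex{0} = 1
G(2) = mex{1} = 0
G(3) = mex{0} = 1
G(4) = mex{1} = 0
G(5) = mex{0} = 1
G(6) = mex{1} = 0
G(7) = mex{0,0} = 1
G(8) = mex{1,1,0} = 2
G(9) = mex{2,0,1,0} = 3
G(10) = mex{3,1,0,1} = 2
G(11) = mex{2,0,1,0} = 3
G(12) = mex{3,1,0,1} = 2
G(13) = mex{2,0,1,0} = 3
G(14) = mex{3,1,0,1} = 2
G(15) = mex{2,2,1,0} = 3
G(16) = mex{3,3,2,1} = 0
G(17) = mex{0,2,3,2} = 1
G(18) = mex{1,3,2,3} = 0
G(19) = mex{0,2,3,2} = 1
G(20) = mex{1,3,2,3} = 0
G(21) = mex{0,2,3,2} = 1
G(22) = mex{1,3,2,3} = 0
G(23) = mex{0,0,3,2} = 1
Pile A: G(9) = 3.
Pile B: G(23) = 1.
Pile C: G(11) = 3.
Combined Grundy value = 3 ⊕ 1 ⊕ 3 = 1.
A winning move leaves total XOR = 0, i.e. changes one component's Grundy value g to g ⊕ X where X is the current total.
Pile A: need g' = 3⊕1 = 2. Options: 9−1→G=2, 9−7→G=0, 9−8→G=1, 9−9→G=0. Hits: 1.
Pile B: need g' = 1⊕1 = 0. Options: 23−1→G=0, 23−7→G=0, 23−8→G=3, 23−9→G=2. Hits: 2.
Pile C: need g' = 3⊕1 = 2. Options: 11−1→G=2, 11−7→G=0, 11−8→G=1, 11−9→G=0. Hits: 1.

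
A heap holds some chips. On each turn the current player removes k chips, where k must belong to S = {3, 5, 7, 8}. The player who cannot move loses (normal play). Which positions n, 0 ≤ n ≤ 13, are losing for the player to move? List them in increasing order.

0, 1, 2, 11, 12, 13

n :  0  1  2  3  4  5  6  7  8  9 10 11 12 13
G :  0  0  0  1  1  1  2  2  2  3  3  0  0  0
P-positions are exactly the n with G(n) = 0.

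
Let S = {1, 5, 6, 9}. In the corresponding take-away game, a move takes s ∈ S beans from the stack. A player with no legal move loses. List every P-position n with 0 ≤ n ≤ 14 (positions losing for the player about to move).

n :  0  1  2  3  4  5  6  7  8  9 10 11 12 13 14
G :  0  1  0  1  0  1  2  3  2  3  2  3  0  1  0
P-positions are exactly the n with G(n) = 0.

0, 2, 4, 12, 14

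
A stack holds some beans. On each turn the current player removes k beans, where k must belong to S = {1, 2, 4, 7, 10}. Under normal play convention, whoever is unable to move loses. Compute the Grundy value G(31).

G(0) = 0
G(1) = mex{0} = 1
G(2) = mex{1,0} = 2
G(3) = mex{2,1} = 0
G(4) = mex{0,2,0} = 1
G(5) = mex{1,0,1} = 2
G(6) = mex{2,1,2} = 0
G(7) = mex{0,2,0,0} = 1
G(8) = mex{1,0,1,1} = 2
G(9) = mex{2,1,2,2} = 0
G(10) = mex{0,2,0,0,0} = 1
G(11) = mex{1,0,1,1,1} = 2
G(12) = mex{2,1,2,2,2} = 0
G(13) = mex{0,2,0,0,0} = 1
G(14) = mex{1,0,1,1,1} = 2
G(15) = mex{2,1,2,2,2} = 0
G(16) = mex{0,2,0,0,0} = 1
G(17) = mex{1,0,1,1,1} = 2
G(18) = mex{2,1,2,2,2} = 0
G(19) = mex{0,2,0,0,0} = 1
G(20) = mex{1,0,1,1,1} = 2
G(21) = mex{2,1,2,2,2} = 0
G(22) = mex{0,2,0,0,0} = 1
G(23) = mex{1,0,1,1,1} = 2
G(24) = mex{2,1,2,2,2} = 0
G(25) = mex{0,2,0,0,0} = 1
G(26) = mex{1,0,1,1,1} = 2
G(27) = mex{2,1,2,2,2} = 0
G(28) = mex{0,2,0,0,0} = 1
G(29) = mex{1,0,1,1,1} = 2
G(30) = mex{2,1,2,2,2} = 0
G(31) = mex{0,2,0,0,0} = 1

1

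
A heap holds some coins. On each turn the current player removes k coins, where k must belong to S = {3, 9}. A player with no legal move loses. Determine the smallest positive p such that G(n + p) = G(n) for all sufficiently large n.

6

G(0) = 0
G(1) = mex{} = 0
G(2) = mex{} = 0
G(3) = mex{0} = 1
G(4) = mex{0} = 1
G(5) = mex{0} = 1
G(6) = mex{1} = 0
G(7) = mex{1} = 0
G(8) = mex{1} = 0
G(9) = mex{0,0} = 1
G(10) = mex{0,0} = 1
G(11) = mex{0,0} = 1
G(12) = mex{1,1} = 0
G(13) = mex{1,1} = 0
G(14) = mex{1,1} = 0
G(15) = mex{0,0} = 1
G(16) = mex{0,0} = 1
G(n+6) = G(n) holds for n = 0,…,8 (a full window of length max(S) = 9), so the sequence is purely periodic with period 6.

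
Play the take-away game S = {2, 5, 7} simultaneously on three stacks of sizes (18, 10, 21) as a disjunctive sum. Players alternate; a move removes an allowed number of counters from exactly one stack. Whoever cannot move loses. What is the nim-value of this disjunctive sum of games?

0

All stacks use S = {2, 5, 7}:
G(0) = 0
G(1) = mex{} = 0
G(2) = mex{0} = 1
G(3) = mex{0} = 1
G(4) = mex{1} = 0
G(5) = mex{1,0} = 2
G(6) = mex{0,0} = 1
G(7) = mex{2,1,0} = 3
G(8) = mex{1,1,0} = 2
G(9) = mex{3,0,1} = 2
G(10) = mex{2,2,1} = 0
G(11) = mex{2,1,0} = 3
G(12) = mex{0,3,2} = 1
G(13) = mex{3,2,1} = 0
G(14) = mex{1,2,3} = 0
G(15) = mex{0,0,2} = 1
G(16) = mex{0,3,2} = 1
G(17) = mex{1,1,0} = 2
G(18) = mex{1,0,3} = 2
G(19) = mex{2,0,1} = 3
G(20) = mex{2,1,0} = 3
G(21) = mex{3,1,0} = 2
Stack A: G(18) = 2.
Stack B: G(10) = 0.
Stack C: G(21) = 2.
Combined Grundy value = 2 ⊕ 0 ⊕ 2 = 0.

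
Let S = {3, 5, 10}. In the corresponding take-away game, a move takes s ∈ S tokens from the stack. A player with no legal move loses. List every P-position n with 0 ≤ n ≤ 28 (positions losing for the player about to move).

n :  0  1  2  3  4  5  6  7  8  9 10 11 12 13 14 15 16 17 18 19 20 21 22 23 24 25 26 27 28
G :  0  0  0  1  1  1  2  2  0  0  3  1  1  2  2  0  0  0  1  1  1  2  2  0  0  3  1  1  2
P-positions are exactly the n with G(n) = 0.

0, 1, 2, 8, 9, 15, 16, 17, 23, 24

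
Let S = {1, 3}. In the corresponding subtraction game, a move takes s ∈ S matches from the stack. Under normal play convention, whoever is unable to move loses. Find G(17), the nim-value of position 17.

n :  0  1  2  3  4  5  6  7  8  9 10 11 12 13 14 15 16 17
G :  0  1  0  1  0  1  0  1  0  1  0  1  0  1  0  1  0  1

1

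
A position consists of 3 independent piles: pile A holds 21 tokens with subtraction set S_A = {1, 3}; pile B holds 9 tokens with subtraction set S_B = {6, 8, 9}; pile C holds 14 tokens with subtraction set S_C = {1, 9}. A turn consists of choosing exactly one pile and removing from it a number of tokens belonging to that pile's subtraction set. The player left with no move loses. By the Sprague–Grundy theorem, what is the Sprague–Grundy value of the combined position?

Pile A, S = {1, 3}:
G(0) = 0
G(1) = mex{0} = 1
G(2) = mex{1} = 0
G(3) = mex{0,0} = 1
G(4) = mex{1,1} = 0
G(5) = mex{0,0} = 1
G(6) = mex{1,1} = 0
G(7) = mex{0,0} = 1
G(8) = mex{1,1} = 0
G(9) = mex{0,0} = 1
G(10) = mex{1,1} = 0
G(11) = mex{0,0} = 1
G(12) = mex{1,1} = 0
G(13) = mex{0,0} = 1
G(14) = mex{1,1} = 0
G(15) = mex{0,0} = 1
G(16) = mex{1,1} = 0
G(17) = mex{0,0} = 1
G(18) = mex{1,1} = 0
G(19) = mex{0,0} = 1
G(20) = mex{1,1} = 0
G(21) = mex{0,0} = 1
G_A(21) = 1.
Pile B, S = {6, 8, 9}:
G(0) = 0
G(1) = mex{} = 0
G(2) = mex{} = 0
G(3) = mex{} = 0
G(4) = mex{} = 0
G(5) = mex{} = 0
G(6) = mex{0} = 1
G(7) = mex{0} = 1
G(8) = mex{0,0} = 1
G(9) = mex{0,0,0} = 1
G_B(9) = 1.
Pile C, S = {1, 9}:
G(0) = 0
G(1) = mex{0} = 1
G(2) = mex{1} = 0
G(3) = mex{0} = 1
G(4) = mex{1} = 0
G(5) = mex{0} = 1
G(6) = mex{1} = 0
G(7) = mex{0} = 1
G(8) = mex{1} = 0
G(9) = mex{0,0} = 1
G(10) = mex{1,1} = 0
G(11) = mex{0,0} = 1
G(12) = mex{1,1} = 0
G(13) = mex{0,0} = 1
G(14) = mex{1,1} = 0
G_C(14) = 0.
Combined Grundy value = 1 ⊕ 1 ⊕ 0 = 0.

0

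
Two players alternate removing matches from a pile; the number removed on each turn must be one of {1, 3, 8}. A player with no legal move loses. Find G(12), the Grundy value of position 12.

G(0) = 0
G(1) = mex{0} = 1
G(2) = mex{1} = 0
G(3) = mex{0,0} = 1
G(4) = mex{1,1} = 0
G(5) = mex{0,0} = 1
G(6) = mex{1,1} = 0
G(7) = mex{0,0} = 1
G(8) = mex{1,1,0} = 2
G(9) = mex{2,0,1} = 3
G(10) = mex{3,1,0} = 2
G(11) = mex{2,2,1} = 0
G(12) = mex{0,3,0} = 1

1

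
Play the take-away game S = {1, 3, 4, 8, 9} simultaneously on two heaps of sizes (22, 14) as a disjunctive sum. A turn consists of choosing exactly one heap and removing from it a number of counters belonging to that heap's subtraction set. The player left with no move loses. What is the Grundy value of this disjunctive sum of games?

All heaps use S = {1, 3, 4, 8, 9}:
n :  0  1  2  3  4  5  6  7  8  9 10 11 12 13 14 15 16 17 18 19 20 21 22
G :  0  1  0  1  2  3  2  0  1  4  3  2  0  1  0  1  2  3  2  0  1  4  3
Heap A: G(22) = 3.
Heap B: G(14) = 0.
Combined Grundy value = 3 ⊕ 0 = 3.

3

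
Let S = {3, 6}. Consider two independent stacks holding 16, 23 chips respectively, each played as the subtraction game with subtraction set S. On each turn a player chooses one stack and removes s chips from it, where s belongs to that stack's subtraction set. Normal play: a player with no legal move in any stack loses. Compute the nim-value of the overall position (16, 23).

3

All stacks use S = {3, 6}:
G(0) = 0
G(1) = mex{} = 0
G(2) = mex{} = 0
G(3) = mex{0} = 1
G(4) = mex{0} = 1
G(5) = mex{0} = 1
G(6) = mex{1,0} = 2
G(7) = mex{1,0} = 2
G(8) = mex{1,0} = 2
G(9) = mex{2,1} = 0
G(10) = mex{2,1} = 0
G(11) = mex{2,1} = 0
G(12) = mex{0,2} = 1
G(13) = mex{0,2} = 1
G(14) = mex{0,2} = 1
G(15) = mex{1,0} = 2
G(16) = mex{1,0} = 2
G(17) = mex{1,0} = 2
G(18) = mex{2,1} = 0
G(19) = mex{2,1} = 0
G(20) = mex{2,1} = 0
G(21) = mex{0,2} = 1
G(22) = mex{0,2} = 1
G(23) = mex{0,2} = 1
Stack A: G(16) = 2.
Stack B: G(23) = 1.
Combined Grundy value = 2 ⊕ 1 = 3.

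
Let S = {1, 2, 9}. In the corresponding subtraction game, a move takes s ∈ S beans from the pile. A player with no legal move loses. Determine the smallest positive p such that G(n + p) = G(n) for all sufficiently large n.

10

G(0) = 0
G(1) = mex{0} = 1
G(2) = mex{1,0} = 2
G(3) = mex{2,1} = 0
G(4) = mex{0,2} = 1
G(5) = mex{1,0} = 2
G(6) = mex{2,1} = 0
G(7) = mex{0,2} = 1
G(8) = mex{1,0} = 2
G(9) = mex{2,1,0} = 3
G(10) = mex{3,2,1} = 0
G(11) = mex{0,3,2} = 1
G(12) = mex{1,0,0} = 2
G(13) = mex{2,1,1} = 0
G(14) = mex{0,2,2} = 1
G(15) = mex{1,0,0} = 2
G(16) = mex{2,1,1} = 0
G(17) = mex{0,2,2} = 1
G(18) = mex{1,0,3} = 2
G(19) = mex{2,1,0} = 3
G(20) = mex{3,2,1} = 0
G(21) = mex{0,3,2} = 1
G(n+10) = G(n) holds for n = 0,…,8 (a full window of length max(S) = 9), so the sequence is purely periodic with period 10.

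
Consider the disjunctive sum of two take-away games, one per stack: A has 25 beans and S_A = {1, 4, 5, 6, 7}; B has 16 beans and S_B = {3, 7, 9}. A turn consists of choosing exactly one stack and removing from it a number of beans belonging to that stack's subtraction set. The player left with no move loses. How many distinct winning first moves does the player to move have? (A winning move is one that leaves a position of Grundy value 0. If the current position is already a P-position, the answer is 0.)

Stack A, S = {1, 4, 5, 6, 7}:
n :  0  1  2  3  4  5  6  7  8  9 10 11 12 13 14 15 16 17 18 19 20 21 22 23 24 25
G :  0  1  0  1  2  3  2  3  4  5  0  1  0  1  2  3  2  3  4  5  0  1  0  1  2  3
G_A(25) = 3.
Stack B, S = {3, 7, 9}:
G(0) = 0
G(1) = mex{} = 0
G(2) = mex{} = 0
G(3) = mex{0} = 1
G(4) = mex{0} = 1
G(5) = mex{0} = 1
G(6) = mex{1} = 0
G(7) = mex{1,0} = 2
G(8) = mex{1,0} = 2
G(9) = mex{0,0,0} = 1
G(10) = mex{2,1,0} = 3
G(11) = mex{2,1,0} = 3
G(12) = mex{1,1,1} = 0
G(13) = mex{3,0,1} = 2
G(14) = mex{3,2,1} = 0
G(15) = mex{0,2,0} = 1
G(16) = mex{2,1,2} = 0
G_B(16) = 0.
Combined Grundy value = 3 ⊕ 0 = 3.
A winning move leaves total XOR = 0, i.e. changes one component's Grundy value g to g ⊕ X where X is the current total.
Stack A: need g' = 3⊕3 = 0. Options: 25−1→G=2, 25−4→G=1, 25−5→G=0, 25−6→G=5, 25−7→G=4. Hits: 1.
Stack B: need g' = 0⊕3 = 3. Options: 16−3→G=2, 16−7→G=1, 16−9→G=2. Hits: 0.

1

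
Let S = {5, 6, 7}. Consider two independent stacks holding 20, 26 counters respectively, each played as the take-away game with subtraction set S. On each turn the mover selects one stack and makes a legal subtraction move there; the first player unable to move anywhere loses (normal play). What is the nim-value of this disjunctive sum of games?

All stacks use S = {5, 6, 7}:
G(0) = 0
G(1) = mex{} = 0
G(2) = mex{} = 0
G(3) = mex{} = 0
G(4) = mex{} = 0
G(5) = mex{0} = 1
G(6) = mex{0,0} = 1
G(7) = mex{0,0,0} = 1
G(8) = mex{0,0,0} = 1
G(9) = mex{0,0,0} = 1
G(10) = mex{1,0,0} = 2
G(11) = mex{1,1,0} = 2
G(12) = mex{1,1,1} = 0
G(13) = mex{1,1,1} = 0
G(14) = mex{1,1,1} = 0
G(15) = mex{2,1,1} = 0
G(16) = mex{2,2,1} = 0
G(17) = mex{0,2,2} = 1
G(18) = mex{0,0,2} = 1
G(19) = mex{0,0,0} = 1
G(20) = mex{0,0,0} = 1
G(21) = mex{0,0,0} = 1
G(22) = mex{1,0,0} = 2
G(23) = mex{1,1,0} = 2
G(24) = mex{1,1,1} = 0
G(25) = mex{1,1,1} = 0
G(26) = mex{1,1,1} = 0
Stack A: G(20) = 1.
Stack B: G(26) = 0.
Combined Grundy value = 1 ⊕ 0 = 1.

1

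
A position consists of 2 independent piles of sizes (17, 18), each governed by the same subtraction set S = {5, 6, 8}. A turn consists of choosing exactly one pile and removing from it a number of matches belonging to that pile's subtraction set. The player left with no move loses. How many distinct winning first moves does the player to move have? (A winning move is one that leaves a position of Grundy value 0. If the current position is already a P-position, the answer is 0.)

All piles use S = {5, 6, 8}:
G(0) = 0
G(1) = mex{} = 0
G(2) = mex{} = 0
G(3) = mex{} = 0
G(4) = mex{} = 0
G(5) = mex{0} = 1
G(6) = mex{0,0} = 1
G(7) = mex{0,0} = 1
G(8) = mex{0,0,0} = 1
G(9) = mex{0,0,0} = 1
G(10) = mex{1,0,0} = 2
G(11) = mex{1,1,0} = 2
G(12) = mex{1,1,0} = 2
G(13) = mex{1,1,1} = 0
G(14) = mex{1,1,1} = 0
G(15) = mex{2,1,1} = 0
G(16) = mex{2,2,1} = 0
G(17) = mex{2,2,1} = 0
G(18) = mex{0,2,2} = 1
Pile A: G(17) = 0.
Pile B: G(18) = 1.
Combined Grundy value = 0 ⊕ 1 = 1.
A winning move leaves total XOR = 0, i.e. changes one component's Grundy value g to g ⊕ X where X is the current total.
Pile A: need g' = 0⊕1 = 1. Options: 17−5→G=2, 17−6→G=2, 17−8→G=1. Hits: 1.
Pile B: need g' = 1⊕1 = 0. Options: 18−5→G=0, 18−6→G=2, 18−8→G=2. Hits: 1.

2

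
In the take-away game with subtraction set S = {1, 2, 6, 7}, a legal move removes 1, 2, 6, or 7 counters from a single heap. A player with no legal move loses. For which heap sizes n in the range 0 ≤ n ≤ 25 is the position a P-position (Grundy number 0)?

G(0) = 0
G(1) = mex{0} = 1
G(2) = mex{1,0} = 2
G(3) = mex{2,1} = 0
G(4) = mex{0,2} = 1
G(5) = mex{1,0} = 2
G(6) = mex{2,1,0} = 3
G(7) = mex{3,2,1,0} = 4
G(8) = mex{4,3,2,1} = 0
G(9) = mex{0,4,0,2} = 1
G(10) = mex{1,0,1,0} = 2
G(11) = mex{2,1,2,1} = 0
G(12) = mex{0,2,3,2} = 1
G(13) = mex{1,0,4,3} = 2
G(14) = mex{2,1,0,4} = 3
G(15) = mex{3,2,1,0} = 4
G(16) = mex{4,3,2,1} = 0
G(17) = mex{0,4,0,2} = 1
G(18) = mex{1,0,1,0} = 2
G(19) = mex{2,1,2,1} = 0
G(20) = mex{0,2,3,2} = 1
G(21) = mex{1,0,4,3} = 2
G(22) = mex{2,1,0,4} = 3
G(23) = mex{3,2,1,0} = 4
G(24) = mex{4,3,2,1} = 0
G(25) = mex{0,4,0,2} = 1
P-positions are exactly the n with G(n) = 0.

0, 3, 8, 11, 16, 19, 24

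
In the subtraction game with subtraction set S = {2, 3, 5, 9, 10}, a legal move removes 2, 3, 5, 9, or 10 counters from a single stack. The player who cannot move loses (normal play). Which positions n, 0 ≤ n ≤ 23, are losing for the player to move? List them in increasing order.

0, 1, 7, 8, 14, 15, 21, 22

G(0) = 0
G(1) = mex{} = 0
G(2) = mex{0} = 1
G(3) = mex{0,0} = 1
G(4) = mex{1,0} = 2
G(5) = mex{1,1,0} = 2
G(6) = mex{2,1,0} = 3
G(7) = mex{2,2,1} = 0
G(8) = mex{3,2,1} = 0
G(9) = mex{0,3,2,0} = 1
G(10) = mex{0,0,2,0,0} = 1
G(11) = mex{1,0,3,1,0} = 2
G(12) = mex{1,1,0,1,1} = 2
G(13) = mex{2,1,0,2,1} = 3
G(14) = mex{2,2,1,2,2} = 0
G(15) = mex{3,2,1,3,2} = 0
G(16) = mex{0,3,2,0,3} = 1
G(17) = mex{0,0,2,0,0} = 1
G(18) = mex{1,0,3,1,0} = 2
G(19) = mex{1,1,0,1,1} = 2
G(20) = mex{2,1,0,2,1} = 3
G(21) = mex{2,2,1,2,2} = 0
G(22) = mex{3,2,1,3,2} = 0
G(23) = mex{0,3,2,0,3} = 1
P-positions are exactly the n with G(n) = 0.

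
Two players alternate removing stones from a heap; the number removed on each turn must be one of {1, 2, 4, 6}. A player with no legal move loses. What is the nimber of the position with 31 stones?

G(0) = 0
G(1) = mex{0} = 1
G(2) = mex{1,0} = 2
G(3) = mex{2,1} = 0
G(4) = mex{0,2,0} = 1
G(5) = mex{1,0,1} = 2
G(6) = mex{2,1,2,0} = 3
G(7) = mex{3,2,0,1} = 4
G(8) = mex{4,3,1,2} = 0
G(9) = mex{0,4,2,0} = 1
G(10) = mex{1,0,3,1} = 2
G(11) = mex{2,1,4,2} = 0
G(12) = mex{0,2,0,3} = 1
G(13) = mex{1,0,1,4} = 2
G(14) = mex{2,1,2,0} = 3
G(15) = mex{3,2,0,1} = 4
G(16) = mex{4,3,1,2} = 0
G(17) = mex{0,4,2,0} = 1
G(18) = mex{1,0,3,1} = 2
G(19) = mex{2,1,4,2} = 0
G(20) = mex{0,2,0,3} = 1
G(21) = mex{1,0,1,4} = 2
G(22) = mex{2,1,2,0} = 3
G(23) = mex{3,2,0,1} = 4
G(24) = mex{4,3,1,2} = 0
G(25) = mex{0,4,2,0} = 1
G(26) = mex{1,0,3,1} = 2
G(27) = mex{2,1,4,2} = 0
G(28) = mex{0,2,0,3} = 1
G(29) = mex{1,0,1,4} = 2
G(30) = mex{2,1,2,0} = 3
G(31) = mex{3,2,0,1} = 4

4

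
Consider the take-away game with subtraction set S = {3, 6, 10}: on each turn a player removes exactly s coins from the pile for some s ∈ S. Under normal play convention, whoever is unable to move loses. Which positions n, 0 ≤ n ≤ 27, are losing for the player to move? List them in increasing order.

0, 1, 2, 9, 13, 14, 18, 22, 26, 27

G(0) = 0
G(1) = mex{} = 0
G(2) = mex{} = 0
G(3) = mex{0} = 1
G(4) = mex{0} = 1
G(5) = mex{0} = 1
G(6) = mex{1,0} = 2
G(7) = mex{1,0} = 2
G(8) = mex{1,0} = 2
G(9) = mex{2,1} = 0
G(10) = mex{2,1,0} = 3
G(11) = mex{2,1,0} = 3
G(12) = mex{0,2,0} = 1
G(13) = mex{3,2,1} = 0
G(14) = mex{3,2,1} = 0
G(15) = mex{1,0,1} = 2
G(16) = mex{0,3,2} = 1
G(17) = mex{0,3,2} = 1
G(18) = mex{2,1,2} = 0
G(19) = mex{1,0,0} = 2
G(20) = mex{1,0,3} = 2
G(21) = mex{0,2,3} = 1
G(22) = mex{2,1,1} = 0
G(23) = mex{2,1,0} = 3
G(24) = mex{1,0,0} = 2
G(25) = mex{0,2,2} = 1
G(26) = mex{3,2,1} = 0
G(27) = mex{2,1,1} = 0
P-positions are exactly the n with G(n) = 0.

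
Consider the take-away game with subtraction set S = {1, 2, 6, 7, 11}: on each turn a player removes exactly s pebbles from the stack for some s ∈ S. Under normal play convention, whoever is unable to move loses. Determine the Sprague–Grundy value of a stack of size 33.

n :  0  1  2  3  4  5  6  7  8  9 10 11 12 13 14 15 16 17 18 19 20 21 22 23 24 25 26 27 28 29 30 31 32 33
G :  0  1  2  0  1  2  3  4  0  1  2  3  0  1  2  3  0  1  2  3  0  1  2  3  0  1  2  3  0  1  2  3  0  1

1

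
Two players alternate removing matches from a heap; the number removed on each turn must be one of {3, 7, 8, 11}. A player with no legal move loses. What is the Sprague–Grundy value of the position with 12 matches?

G(0) = 0
G(1) = mex{} = 0
G(2) = mex{} = 0
G(3) = mex{0} = 1
G(4) = mex{0} = 1
G(5) = mex{0} = 1
G(6) = mex{1} = 0
G(7) = mex{1,0} = 2
G(8) = mex{1,0,0} = 2
G(9) = mex{0,0,0} = 1
G(10) = mex{2,1,0} = 3
G(11) = mex{2,1,1,0} = 3
G(12) = mex{1,1,1,0} = 2

2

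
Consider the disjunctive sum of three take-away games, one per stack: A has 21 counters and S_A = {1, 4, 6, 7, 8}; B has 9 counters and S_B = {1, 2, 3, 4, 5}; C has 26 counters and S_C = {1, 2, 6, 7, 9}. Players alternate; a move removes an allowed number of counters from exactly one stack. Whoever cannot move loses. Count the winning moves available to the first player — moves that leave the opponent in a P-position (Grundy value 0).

7

Stack A, S = {1, 4, 6, 7, 8}:
n :  0  1  2  3  4  5  6  7  8  9 10 11 12 13 14 15 16 17 18 19 20 21
G :  0  1  0  1  2  0  1  2  3  2  3  4  5  3  0  1  0  1  2  0  1  2
G_A(21) = 2.
Stack B, S = {1, 2, 3, 4, 5}:
G(0) = 0
G(1) = mex{0} = 1
G(2) = mex{1,0} = 2
G(3) = mex{2,1,0} = 3
G(4) = mex{3,2,1,0} = 4
G(5) = mex{4,3,2,1,0} = 5
G(6) = mex{5,4,3,2,1} = 0
G(7) = mex{0,5,4,3,2} = 1
G(8) = mex{1,0,5,4,3} = 2
G(9) = mex{2,1,0,5,4} = 3
G_B(9) = 3.
Stack C, S = {1, 2, 6, 7, 9}:
n :  0  1  2  3  4  5  6  7  8  9 10 11 12 13 14 15 16 17 18 19 20 21 22 23 24 25 26
G :  0  1  2  0  1  2  3  4  0  1  2  0  1  2  3  4  0  1  2  0  1  2  3  4  0  1  2
G_C(26) = 2.
Combined Grundy value = 2 ⊕ 3 ⊕ 2 = 3.
A winning move leaves total XOR = 0, i.e. changes one component's Grundy value g to g ⊕ X where X is the current total.
Stack A: need g' = 2⊕3 = 1. Options: 21−1→G=1, 21−4→G=1, 21−6→G=1, 21−7→G=0, 21−8→G=3. Hits: 3.
Stack B: need g' = 3⊕3 = 0. Options: 9−1→G=2, 9−2→G=1, 9−3→G=0, 9−4→G=5, 9−5→G=4. Hits: 1.
Stack C: need g' = 2⊕3 = 1. Options: 26−1→G=1, 26−2→G=0, 26−6→G=1, 26−7→G=0, 26−9→G=1. Hits: 3.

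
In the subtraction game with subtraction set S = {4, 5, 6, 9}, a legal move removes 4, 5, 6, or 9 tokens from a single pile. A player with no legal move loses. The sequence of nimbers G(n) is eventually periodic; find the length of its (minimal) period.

13

G(0) = 0
G(1) = mex{} = 0
G(2) = mex{} = 0
G(3) = mex{} = 0
G(4) = mex{0} = 1
G(5) = mex{0,0} = 1
G(6) = mex{0,0,0} = 1
G(7) = mex{0,0,0} = 1
G(8) = mex{1,0,0} = 2
G(9) = mex{1,1,0,0} = 2
G(10) = mex{1,1,1,0} = 2
G(11) = mex{1,1,1,0} = 2
G(12) = mex{2,1,1,0} = 3
G(13) = mex{2,2,1,1} = 0
G(14) = mex{2,2,2,1} = 0
G(15) = mex{2,2,2,1} = 0
G(16) = mex{3,2,2,1} = 0
G(17) = mex{0,3,2,2} = 1
G(18) = mex{0,0,3,2} = 1
G(19) = mex{0,0,0,2} = 1
G(20) = mex{0,0,0,2} = 1
G(21) = mex{1,0,0,3} = 2
G(22) = mex{1,1,0,0} = 2
G(23) = mex{1,1,1,0} = 2
G(24) = mex{1,1,1,0} = 2
G(25) = mex{2,1,1,0} = 3
G(26) = mex{2,2,1,1} = 0
G(27) = mex{2,2,2,1} = 0
G(n+13) = G(n) holds for n = 0,…,8 (a full window of length max(S) = 9), so the sequence is purely periodic with period 13.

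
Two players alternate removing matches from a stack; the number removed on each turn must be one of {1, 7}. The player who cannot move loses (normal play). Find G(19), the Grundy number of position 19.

1

G(0) = 0
G(1) = mex{0} = 1
G(2) = mex{1} = 0
G(3) = mex{0} = 1
G(4) = mex{1} = 0
G(5) = mex{0} = 1
G(6) = mex{1} = 0
G(7) = mex{0,0} = 1
G(8) = mex{1,1} = 0
G(9) = mex{0,0} = 1
G(10) = mex{1,1} = 0
G(11) = mex{0,0} = 1
G(12) = mex{1,1} = 0
G(13) = mex{0,0} = 1
G(14) = mex{1,1} = 0
G(15) = mex{0,0} = 1
G(16) = mex{1,1} = 0
G(17) = mex{0,0} = 1
G(18) = mex{1,1} = 0
G(19) = mex{0,0} = 1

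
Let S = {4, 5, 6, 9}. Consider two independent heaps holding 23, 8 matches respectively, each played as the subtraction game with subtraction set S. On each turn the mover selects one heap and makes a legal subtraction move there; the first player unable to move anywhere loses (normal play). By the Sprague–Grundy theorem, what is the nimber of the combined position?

0

All heaps use S = {4, 5, 6, 9}:
G(0) = 0
G(1) = mex{} = 0
G(2) = mex{} = 0
G(3) = mex{} = 0
G(4) = mex{0} = 1
G(5) = mex{0,0} = 1
G(6) = mex{0,0,0} = 1
G(7) = mex{0,0,0} = 1
G(8) = mex{1,0,0} = 2
G(9) = mex{1,1,0,0} = 2
G(10) = mex{1,1,1,0} = 2
G(11) = mex{1,1,1,0} = 2
G(12) = mex{2,1,1,0} = 3
G(13) = mex{2,2,1,1} = 0
G(14) = mex{2,2,2,1} = 0
G(15) = mex{2,2,2,1} = 0
G(16) = mex{3,2,2,1} = 0
G(17) = mex{0,3,2,2} = 1
G(18) = mex{0,0,3,2} = 1
G(19) = mex{0,0,0,2} = 1
G(20) = mex{0,0,0,2} = 1
G(21) = mex{1,0,0,3} = 2
G(22) = mex{1,1,0,0} = 2
G(23) = mex{1,1,1,0} = 2
Heap A: G(23) = 2.
Heap B: G(8) = 2.
Combined Grundy value = 2 ⊕ 2 = 0.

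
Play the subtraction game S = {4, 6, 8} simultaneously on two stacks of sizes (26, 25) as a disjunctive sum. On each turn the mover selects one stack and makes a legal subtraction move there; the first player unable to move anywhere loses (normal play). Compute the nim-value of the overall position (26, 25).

0

All stacks use S = {4, 6, 8}:
G(0) = 0
G(1) = mex{} = 0
G(2) = mex{} = 0
G(3) = mex{} = 0
G(4) = mex{0} = 1
G(5) = mex{0} = 1
G(6) = mex{0,0} = 1
G(7) = mex{0,0} = 1
G(8) = mex{1,0,0} = 2
G(9) = mex{1,0,0} = 2
G(10) = mex{1,1,0} = 2
G(11) = mex{1,1,0} = 2
G(12) = mex{2,1,1} = 0
G(13) = mex{2,1,1} = 0
G(14) = mex{2,2,1} = 0
G(15) = mex{2,2,1} = 0
G(16) = mex{0,2,2} = 1
G(17) = mex{0,2,2} = 1
G(18) = mex{0,0,2} = 1
G(19) = mex{0,0,2} = 1
G(20) = mex{1,0,0} = 2
G(21) = mex{1,0,0} = 2
G(22) = mex{1,1,0} = 2
G(23) = mex{1,1,0} = 2
G(24) = mex{2,1,1} = 0
G(25) = mex{2,1,1} = 0
G(26) = mex{2,2,1} = 0
Stack A: G(26) = 0.
Stack B: G(25) = 0.
Combined Grundy value = 0 ⊕ 0 = 0.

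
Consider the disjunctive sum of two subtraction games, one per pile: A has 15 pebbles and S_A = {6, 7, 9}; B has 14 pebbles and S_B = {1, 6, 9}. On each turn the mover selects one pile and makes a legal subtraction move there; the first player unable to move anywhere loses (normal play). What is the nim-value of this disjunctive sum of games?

Pile A, S = {6, 7, 9}:
G(0) = 0
G(1) = mex{} = 0
G(2) = mex{} = 0
G(3) = mex{} = 0
G(4) = mex{} = 0
G(5) = mex{} = 0
G(6) = mex{0} = 1
G(7) = mex{0,0} = 1
G(8) = mex{0,0} = 1
G(9) = mex{0,0,0} = 1
G(10) = mex{0,0,0} = 1
G(11) = mex{0,0,0} = 1
G(12) = mex{1,0,0} = 2
G(13) = mex{1,1,0} = 2
G(14) = mex{1,1,0} = 2
G(15) = mex{1,1,1} = 0
G_A(15) = 0.
Pile B, S = {1, 6, 9}:
n :  0  1  2  3  4  5  6  7  8  9 10 11 12 13 14
G :  0  1  0  1  0  1  2  0  1  2  3  2  0  1  0
G_B(14) = 0.
Combined Grundy value = 0 ⊕ 0 = 0.

0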